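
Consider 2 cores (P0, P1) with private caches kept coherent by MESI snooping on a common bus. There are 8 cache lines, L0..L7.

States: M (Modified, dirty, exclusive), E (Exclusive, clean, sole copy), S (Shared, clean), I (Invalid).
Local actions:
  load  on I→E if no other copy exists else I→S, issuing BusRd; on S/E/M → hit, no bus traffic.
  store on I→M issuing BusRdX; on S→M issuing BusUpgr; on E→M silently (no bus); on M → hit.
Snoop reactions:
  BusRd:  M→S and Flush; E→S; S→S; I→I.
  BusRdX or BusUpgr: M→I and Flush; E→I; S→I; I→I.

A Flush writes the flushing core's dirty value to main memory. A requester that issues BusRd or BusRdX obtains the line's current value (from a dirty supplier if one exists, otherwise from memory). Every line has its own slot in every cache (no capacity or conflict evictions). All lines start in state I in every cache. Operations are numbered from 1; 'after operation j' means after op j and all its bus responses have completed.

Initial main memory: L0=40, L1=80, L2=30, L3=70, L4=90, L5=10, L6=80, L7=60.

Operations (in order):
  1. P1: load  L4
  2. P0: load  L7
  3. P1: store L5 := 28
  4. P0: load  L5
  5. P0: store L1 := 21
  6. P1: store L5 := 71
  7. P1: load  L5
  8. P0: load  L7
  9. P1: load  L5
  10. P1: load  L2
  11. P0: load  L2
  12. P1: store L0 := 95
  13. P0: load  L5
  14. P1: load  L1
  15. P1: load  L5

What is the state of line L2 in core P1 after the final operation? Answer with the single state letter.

state = S

[1] P1: load  L4 | P0:I, P1:E(90) | bus: BusRd
[2] P0: load  L7 | P0:E(60), P1:I | bus: BusRd
[3] P1: store L5 := 28 | P0:I, P1:M(28) | bus: BusRdX
[4] P0: load  L5 | P0:S(28), P1:S(28) | bus: BusRd,Flush
[5] P0: store L1 := 21 | P0:M(21), P1:I | bus: BusRdX
[6] P1: store L5 := 71 | P0:I, P1:M(71) | bus: BusUpgr
[7] P1: load  L5 | P0:I, P1:M(71) | bus: none
[8] P0: load  L7 | P0:E(60), P1:I | bus: none
[9] P1: load  L5 | P0:I, P1:M(71) | bus: none
[10] P1: load  L2 | P0:I, P1:E(30) | bus: BusRd
[11] P0: load  L2 | P0:S(30), P1:S(30) | bus: BusRd
[12] P1: store L0 := 95 | P0:I, P1:M(95) | bus: BusRdX
[13] P0: load  L5 | P0:S(71), P1:S(71) | bus: BusRd,Flush
[14] P1: load  L1 | P0:S(21), P1:S(21) | bus: BusRd,Flush
[15] P1: load  L5 | P0:S(71), P1:S(71) | bus: none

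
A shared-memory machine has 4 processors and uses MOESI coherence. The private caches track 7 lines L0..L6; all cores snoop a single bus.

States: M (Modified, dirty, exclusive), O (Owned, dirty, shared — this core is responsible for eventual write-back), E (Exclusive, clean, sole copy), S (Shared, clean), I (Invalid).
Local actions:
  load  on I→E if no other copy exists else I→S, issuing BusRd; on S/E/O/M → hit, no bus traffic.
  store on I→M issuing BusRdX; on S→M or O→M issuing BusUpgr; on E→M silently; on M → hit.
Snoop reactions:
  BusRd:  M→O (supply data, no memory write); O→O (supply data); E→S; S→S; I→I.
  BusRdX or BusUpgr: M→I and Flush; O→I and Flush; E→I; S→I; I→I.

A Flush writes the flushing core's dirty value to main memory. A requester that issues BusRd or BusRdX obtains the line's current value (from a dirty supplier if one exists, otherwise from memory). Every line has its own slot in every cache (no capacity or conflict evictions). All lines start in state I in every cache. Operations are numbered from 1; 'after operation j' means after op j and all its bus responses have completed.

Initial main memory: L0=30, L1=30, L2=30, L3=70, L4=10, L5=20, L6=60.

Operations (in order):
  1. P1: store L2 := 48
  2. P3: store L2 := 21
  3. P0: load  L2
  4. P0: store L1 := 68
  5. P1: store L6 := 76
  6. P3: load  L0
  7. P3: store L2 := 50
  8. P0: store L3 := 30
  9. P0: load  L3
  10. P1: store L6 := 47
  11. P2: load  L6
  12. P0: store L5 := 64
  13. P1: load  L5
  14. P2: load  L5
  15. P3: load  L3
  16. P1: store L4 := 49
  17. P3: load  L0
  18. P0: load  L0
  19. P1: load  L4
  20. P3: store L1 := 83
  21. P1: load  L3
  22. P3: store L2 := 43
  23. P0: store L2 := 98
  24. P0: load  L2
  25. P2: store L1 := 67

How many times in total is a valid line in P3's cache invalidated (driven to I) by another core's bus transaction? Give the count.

invalidations = 2

step 1: P1: store L2 := 48  ⟶  IMII  (L2)  txn=BusRdX  M[L2]=30
step 2: P3: store L2 := 21  ⟶  IIIM  (L2)  txn=BusRdX+Flush  M[L2]=48
step 3: P0: load  L2  ⟶  SIIO  (L2)  txn=BusRd  M[L2]=48
step 4: P0: store L1 := 68  ⟶  MIII  (L1)  txn=BusRdX  M[L1]=30
step 5: P1: store L6 := 76  ⟶  IMII  (L6)  txn=BusRdX  M[L6]=60
step 6: P3: load  L0  ⟶  IIIE  (L0)  txn=BusRd  M[L0]=30
step 7: P3: store L2 := 50  ⟶  IIIM  (L2)  txn=BusUpgr  M[L2]=48
step 8: P0: store L3 := 30  ⟶  MIII  (L3)  txn=BusRdX  M[L3]=70
step 9: P0: load  L3  ⟶  MIII  (L3)  txn=∅  M[L3]=70
step 10: P1: store L6 := 47  ⟶  IMII  (L6)  txn=∅  M[L6]=60
step 11: P2: load  L6  ⟶  IOSI  (L6)  txn=BusRd  M[L6]=60
step 12: P0: store L5 := 64  ⟶  MIII  (L5)  txn=BusRdX  M[L5]=20
step 13: P1: load  L5  ⟶  OSII  (L5)  txn=BusRd  M[L5]=20
step 14: P2: load  L5  ⟶  OSSI  (L5)  txn=BusRd  M[L5]=20
step 15: P3: load  L3  ⟶  OIIS  (L3)  txn=BusRd  M[L3]=70
step 16: P1: store L4 := 49  ⟶  IMII  (L4)  txn=BusRdX  M[L4]=10
step 17: P3: load  L0  ⟶  IIIE  (L0)  txn=∅  M[L0]=30
step 18: P0: load  L0  ⟶  SIIS  (L0)  txn=BusRd  M[L0]=30
step 19: P1: load  L4  ⟶  IMII  (L4)  txn=∅  M[L4]=10
step 20: P3: store L1 := 83  ⟶  IIIM  (L1)  txn=BusRdX+Flush  M[L1]=68
step 21: P1: load  L3  ⟶  OSIS  (L3)  txn=BusRd  M[L3]=70
step 22: P3: store L2 := 43  ⟶  IIIM  (L2)  txn=∅  M[L2]=48
step 23: P0: store L2 := 98  ⟶  MIII  (L2)  txn=BusRdX+Flush  M[L2]=43
step 24: P0: load  L2  ⟶  MIII  (L2)  txn=∅  M[L2]=43
step 25: P2: store L1 := 67  ⟶  IIMI  (L1)  txn=BusRdX+Flush  M[L1]=83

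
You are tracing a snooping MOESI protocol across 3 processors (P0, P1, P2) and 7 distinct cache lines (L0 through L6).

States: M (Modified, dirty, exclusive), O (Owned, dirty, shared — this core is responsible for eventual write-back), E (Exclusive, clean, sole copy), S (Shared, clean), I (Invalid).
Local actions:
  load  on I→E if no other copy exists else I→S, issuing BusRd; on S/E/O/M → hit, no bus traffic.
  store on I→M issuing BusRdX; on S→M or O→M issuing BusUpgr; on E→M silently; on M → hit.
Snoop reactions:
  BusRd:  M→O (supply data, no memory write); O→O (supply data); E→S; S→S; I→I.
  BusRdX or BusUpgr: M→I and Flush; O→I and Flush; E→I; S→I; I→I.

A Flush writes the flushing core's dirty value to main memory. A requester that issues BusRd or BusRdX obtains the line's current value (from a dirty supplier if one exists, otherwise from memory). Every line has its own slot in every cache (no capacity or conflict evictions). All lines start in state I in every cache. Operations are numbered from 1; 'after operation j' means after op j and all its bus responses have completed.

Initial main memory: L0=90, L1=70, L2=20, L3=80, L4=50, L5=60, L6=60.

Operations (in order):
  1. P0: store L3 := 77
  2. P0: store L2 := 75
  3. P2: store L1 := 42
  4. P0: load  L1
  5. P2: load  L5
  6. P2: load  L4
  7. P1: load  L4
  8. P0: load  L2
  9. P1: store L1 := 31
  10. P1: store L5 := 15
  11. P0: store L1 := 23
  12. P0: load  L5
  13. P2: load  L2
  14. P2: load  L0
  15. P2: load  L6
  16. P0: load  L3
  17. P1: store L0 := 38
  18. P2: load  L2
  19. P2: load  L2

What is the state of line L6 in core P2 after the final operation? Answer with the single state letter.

state = E

1. P0: store L3 := 77  bus=[BusRdX]  L3: P0=M P1=I P2=I  mem[L3]=80
2. P0: store L2 := 75  bus=[BusRdX]  L2: P0=M P1=I P2=I  mem[L2]=20
3. P2: store L1 := 42  bus=[BusRdX]  L1: P0=I P1=I P2=M  mem[L1]=70
4. P0: load  L1  bus=[BusRd]  L1: P0=S P1=I P2=O  mem[L1]=70
5. P2: load  L5  bus=[BusRd]  L5: P0=I P1=I P2=E  mem[L5]=60
6. P2: load  L4  bus=[BusRd]  L4: P0=I P1=I P2=E  mem[L4]=50
7. P1: load  L4  bus=[BusRd]  L4: P0=I P1=S P2=S  mem[L4]=50
8. P0: load  L2  bus=[-]  L2: P0=M P1=I P2=I  mem[L2]=20
9. P1: store L1 := 31  bus=[BusRdX,Flush]  L1: P0=I P1=M P2=I  mem[L1]=42
10. P1: store L5 := 15  bus=[BusRdX]  L5: P0=I P1=M P2=I  mem[L5]=60
11. P0: store L1 := 23  bus=[BusRdX,Flush]  L1: P0=M P1=I P2=I  mem[L1]=31
12. P0: load  L5  bus=[BusRd]  L5: P0=S P1=O P2=I  mem[L5]=60
13. P2: load  L2  bus=[BusRd]  L2: P0=O P1=I P2=S  mem[L2]=20
14. P2: load  L0  bus=[BusRd]  L0: P0=I P1=I P2=E  mem[L0]=90
15. P2: load  L6  bus=[BusRd]  L6: P0=I P1=I P2=E  mem[L6]=60
16. P0: load  L3  bus=[-]  L3: P0=M P1=I P2=I  mem[L3]=80
17. P1: store L0 := 38  bus=[BusRdX]  L0: P0=I P1=M P2=I  mem[L0]=90
18. P2: load  L2  bus=[-]  L2: P0=O P1=I P2=S  mem[L2]=20
19. P2: load  L2  bus=[-]  L2: P0=O P1=I P2=S  mem[L2]=20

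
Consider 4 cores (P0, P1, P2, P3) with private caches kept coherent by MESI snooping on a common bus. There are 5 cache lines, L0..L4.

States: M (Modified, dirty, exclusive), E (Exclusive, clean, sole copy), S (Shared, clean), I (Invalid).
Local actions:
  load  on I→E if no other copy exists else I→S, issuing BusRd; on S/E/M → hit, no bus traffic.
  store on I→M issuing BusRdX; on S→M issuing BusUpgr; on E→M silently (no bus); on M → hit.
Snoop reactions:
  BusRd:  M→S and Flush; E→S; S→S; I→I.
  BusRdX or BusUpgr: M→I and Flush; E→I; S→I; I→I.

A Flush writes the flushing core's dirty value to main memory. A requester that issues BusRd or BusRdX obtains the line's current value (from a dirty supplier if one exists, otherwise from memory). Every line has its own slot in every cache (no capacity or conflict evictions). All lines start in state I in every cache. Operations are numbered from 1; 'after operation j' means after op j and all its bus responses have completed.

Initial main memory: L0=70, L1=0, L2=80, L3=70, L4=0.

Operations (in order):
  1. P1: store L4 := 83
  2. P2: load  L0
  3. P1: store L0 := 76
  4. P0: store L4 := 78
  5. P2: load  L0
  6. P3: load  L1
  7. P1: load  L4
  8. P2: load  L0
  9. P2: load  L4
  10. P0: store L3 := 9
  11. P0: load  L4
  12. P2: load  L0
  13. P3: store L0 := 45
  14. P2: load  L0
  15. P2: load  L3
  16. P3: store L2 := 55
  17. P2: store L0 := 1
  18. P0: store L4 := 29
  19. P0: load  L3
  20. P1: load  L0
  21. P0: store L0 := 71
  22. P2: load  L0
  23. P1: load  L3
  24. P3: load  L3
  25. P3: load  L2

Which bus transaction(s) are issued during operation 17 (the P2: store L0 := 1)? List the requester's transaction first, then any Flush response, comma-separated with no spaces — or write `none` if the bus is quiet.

bus = BusUpgr

1. P1: store L4 := 83  bus=[BusRdX]  L4: P0=I P1=M P2=I P3=I  mem[L4]=0
2. P2: load  L0  bus=[BusRd]  L0: P0=I P1=I P2=E P3=I  mem[L0]=70
3. P1: store L0 := 76  bus=[BusRdX]  L0: P0=I P1=M P2=I P3=I  mem[L0]=70
4. P0: store L4 := 78  bus=[BusRdX,Flush]  L4: P0=M P1=I P2=I P3=I  mem[L4]=83
5. P2: load  L0  bus=[BusRd,Flush]  L0: P0=I P1=S P2=S P3=I  mem[L0]=76
6. P3: load  L1  bus=[BusRd]  L1: P0=I P1=I P2=I P3=E  mem[L1]=0
7. P1: load  L4  bus=[BusRd,Flush]  L4: P0=S P1=S P2=I P3=I  mem[L4]=78
8. P2: load  L0  bus=[-]  L0: P0=I P1=S P2=S P3=I  mem[L0]=76
9. P2: load  L4  bus=[BusRd]  L4: P0=S P1=S P2=S P3=I  mem[L4]=78
10. P0: store L3 := 9  bus=[BusRdX]  L3: P0=M P1=I P2=I P3=I  mem[L3]=70
11. P0: load  L4  bus=[-]  L4: P0=S P1=S P2=S P3=I  mem[L4]=78
12. P2: load  L0  bus=[-]  L0: P0=I P1=S P2=S P3=I  mem[L0]=76
13. P3: store L0 := 45  bus=[BusRdX]  L0: P0=I P1=I P2=I P3=M  mem[L0]=76
14. P2: load  L0  bus=[BusRd,Flush]  L0: P0=I P1=I P2=S P3=S  mem[L0]=45
15. P2: load  L3  bus=[BusRd,Flush]  L3: P0=S P1=I P2=S P3=I  mem[L3]=9
16. P3: store L2 := 55  bus=[BusRdX]  L2: P0=I P1=I P2=I P3=M  mem[L2]=80
17. P2: store L0 := 1  bus=[BusUpgr]  L0: P0=I P1=I P2=M P3=I  mem[L0]=45
18. P0: store L4 := 29  bus=[BusUpgr]  L4: P0=M P1=I P2=I P3=I  mem[L4]=78
19. P0: load  L3  bus=[-]  L3: P0=S P1=I P2=S P3=I  mem[L3]=9
20. P1: load  L0  bus=[BusRd,Flush]  L0: P0=I P1=S P2=S P3=I  mem[L0]=1
21. P0: store L0 := 71  bus=[BusRdX]  L0: P0=M P1=I P2=I P3=I  mem[L0]=1
22. P2: load  L0  bus=[BusRd,Flush]  L0: P0=S P1=I P2=S P3=I  mem[L0]=71
23. P1: load  L3  bus=[BusRd]  L3: P0=S P1=S P2=S P3=I  mem[L3]=9
24. P3: load  L3  bus=[BusRd]  L3: P0=S P1=S P2=S P3=S  mem[L3]=9
25. P3: load  L2  bus=[-]  L2: P0=I P1=I P2=I P3=M  mem[L2]=80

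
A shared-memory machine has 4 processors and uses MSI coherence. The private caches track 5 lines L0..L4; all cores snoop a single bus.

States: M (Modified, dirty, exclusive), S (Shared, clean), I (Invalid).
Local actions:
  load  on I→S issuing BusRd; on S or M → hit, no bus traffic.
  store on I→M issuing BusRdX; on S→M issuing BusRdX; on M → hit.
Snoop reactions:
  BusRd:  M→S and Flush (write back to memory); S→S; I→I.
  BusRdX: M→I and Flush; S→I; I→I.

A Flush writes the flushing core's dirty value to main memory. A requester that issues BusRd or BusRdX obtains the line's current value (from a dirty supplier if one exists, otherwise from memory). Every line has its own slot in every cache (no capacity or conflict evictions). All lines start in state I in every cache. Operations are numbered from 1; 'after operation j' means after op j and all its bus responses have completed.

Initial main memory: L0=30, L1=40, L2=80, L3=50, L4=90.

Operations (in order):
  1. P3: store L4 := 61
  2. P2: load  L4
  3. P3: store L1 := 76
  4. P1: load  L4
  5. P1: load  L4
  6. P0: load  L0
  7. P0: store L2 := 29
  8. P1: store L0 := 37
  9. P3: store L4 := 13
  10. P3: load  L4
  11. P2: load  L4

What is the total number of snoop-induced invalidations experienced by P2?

1. P3: store L4 := 61  bus=[BusRdX]  L4: P0=I P1=I P2=I P3=M  mem[L4]=90
2. P2: load  L4  bus=[BusRd,Flush]  L4: P0=I P1=I P2=S P3=S  mem[L4]=61
3. P3: store L1 := 76  bus=[BusRdX]  L1: P0=I P1=I P2=I P3=M  mem[L1]=40
4. P1: load  L4  bus=[BusRd]  L4: P0=I P1=S P2=S P3=S  mem[L4]=61
5. P1: load  L4  bus=[-]  L4: P0=I P1=S P2=S P3=S  mem[L4]=61
6. P0: load  L0  bus=[BusRd]  L0: P0=S P1=I P2=I P3=I  mem[L0]=30
7. P0: store L2 := 29  bus=[BusRdX]  L2: P0=M P1=I P2=I P3=I  mem[L2]=80
8. P1: store L0 := 37  bus=[BusRdX]  L0: P0=I P1=M P2=I P3=I  mem[L0]=30
9. P3: store L4 := 13  bus=[BusRdX]  L4: P0=I P1=I P2=I P3=M  mem[L4]=61
10. P3: load  L4  bus=[-]  L4: P0=I P1=I P2=I P3=M  mem[L4]=61
11. P2: load  L4  bus=[BusRd,Flush]  L4: P0=I P1=I P2=S P3=S  mem[L4]=13

invalidations = 1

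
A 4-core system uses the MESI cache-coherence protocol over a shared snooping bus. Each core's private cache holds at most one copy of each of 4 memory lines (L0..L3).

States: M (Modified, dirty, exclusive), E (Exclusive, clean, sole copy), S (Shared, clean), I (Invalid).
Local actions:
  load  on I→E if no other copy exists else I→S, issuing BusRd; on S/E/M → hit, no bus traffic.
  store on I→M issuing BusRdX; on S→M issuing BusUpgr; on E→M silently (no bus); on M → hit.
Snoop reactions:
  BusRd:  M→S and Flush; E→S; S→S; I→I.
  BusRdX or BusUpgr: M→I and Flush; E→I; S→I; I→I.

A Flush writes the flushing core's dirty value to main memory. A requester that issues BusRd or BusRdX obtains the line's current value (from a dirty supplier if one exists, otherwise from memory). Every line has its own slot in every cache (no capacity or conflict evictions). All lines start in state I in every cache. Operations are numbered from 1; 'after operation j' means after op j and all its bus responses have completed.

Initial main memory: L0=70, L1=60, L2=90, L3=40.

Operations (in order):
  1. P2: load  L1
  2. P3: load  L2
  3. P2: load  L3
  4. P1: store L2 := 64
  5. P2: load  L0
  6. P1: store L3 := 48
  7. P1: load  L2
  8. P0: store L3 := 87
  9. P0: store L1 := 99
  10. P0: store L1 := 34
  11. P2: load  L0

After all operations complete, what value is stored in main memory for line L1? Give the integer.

  op1 P2: load  L1 → I/I/E/I on L1; bus BusRd; mem=60
  op2 P3: load  L2 → I/I/I/E on L2; bus BusRd; mem=90
  op3 P2: load  L3 → I/I/E/I on L3; bus BusRd; mem=40
  op4 P1: store L2 := 64 → I/M/I/I on L2; bus BusRdX; mem=90
  op5 P2: load  L0 → I/I/E/I on L0; bus BusRd; mem=70
  op6 P1: store L3 := 48 → I/M/I/I on L3; bus BusRdX; mem=40
  op7 P1: load  L2 → I/M/I/I on L2; bus (none); mem=90
  op8 P0: store L3 := 87 → M/I/I/I on L3; bus BusRdX Flush; mem=48
  op9 P0: store L1 := 99 → M/I/I/I on L1; bus BusRdX; mem=60
  op10 P0: store L1 := 34 → M/I/I/I on L1; bus (none); mem=60
  op11 P2: load  L0 → I/I/E/I on L0; bus (none); mem=70

memory[L1] = 60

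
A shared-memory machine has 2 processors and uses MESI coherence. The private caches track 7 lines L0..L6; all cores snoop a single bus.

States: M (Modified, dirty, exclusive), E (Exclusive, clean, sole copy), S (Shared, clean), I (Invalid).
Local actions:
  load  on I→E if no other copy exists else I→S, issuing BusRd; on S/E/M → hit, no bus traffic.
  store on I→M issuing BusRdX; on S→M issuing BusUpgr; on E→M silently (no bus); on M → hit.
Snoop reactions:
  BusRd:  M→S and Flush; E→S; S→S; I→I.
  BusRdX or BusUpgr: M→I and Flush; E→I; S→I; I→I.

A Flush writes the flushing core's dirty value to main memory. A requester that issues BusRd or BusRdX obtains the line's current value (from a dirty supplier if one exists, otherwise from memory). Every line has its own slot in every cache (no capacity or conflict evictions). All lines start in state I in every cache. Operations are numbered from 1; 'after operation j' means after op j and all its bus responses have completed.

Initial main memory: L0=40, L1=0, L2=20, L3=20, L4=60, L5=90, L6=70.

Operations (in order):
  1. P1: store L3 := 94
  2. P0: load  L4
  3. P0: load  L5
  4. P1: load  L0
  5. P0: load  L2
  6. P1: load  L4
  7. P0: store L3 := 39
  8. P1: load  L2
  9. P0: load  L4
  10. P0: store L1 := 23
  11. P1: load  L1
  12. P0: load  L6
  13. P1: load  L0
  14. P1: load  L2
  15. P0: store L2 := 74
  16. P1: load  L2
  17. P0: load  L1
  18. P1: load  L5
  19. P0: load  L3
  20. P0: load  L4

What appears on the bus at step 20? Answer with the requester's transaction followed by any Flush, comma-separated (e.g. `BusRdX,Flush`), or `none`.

bus = none

[1] P1: store L3 := 94 | P0:I, P1:M(94) | bus: BusRdX
[2] P0: load  L4 | P0:E(60), P1:I | bus: BusRd
[3] P0: load  L5 | P0:E(90), P1:I | bus: BusRd
[4] P1: load  L0 | P0:I, P1:E(40) | bus: BusRd
[5] P0: load  L2 | P0:E(20), P1:I | bus: BusRd
[6] P1: load  L4 | P0:S(60), P1:S(60) | bus: BusRd
[7] P0: store L3 := 39 | P0:M(39), P1:I | bus: BusRdX,Flush
[8] P1: load  L2 | P0:S(20), P1:S(20) | bus: BusRd
[9] P0: load  L4 | P0:S(60), P1:S(60) | bus: none
[10] P0: store L1 := 23 | P0:M(23), P1:I | bus: BusRdX
[11] P1: load  L1 | P0:S(23), P1:S(23) | bus: BusRd,Flush
[12] P0: load  L6 | P0:E(70), P1:I | bus: BusRd
[13] P1: load  L0 | P0:I, P1:E(40) | bus: none
[14] P1: load  L2 | P0:S(20), P1:S(20) | bus: none
[15] P0: store L2 := 74 | P0:M(74), P1:I | bus: BusUpgr
[16] P1: load  L2 | P0:S(74), P1:S(74) | bus: BusRd,Flush
[17] P0: load  L1 | P0:S(23), P1:S(23) | bus: none
[18] P1: load  L5 | P0:S(90), P1:S(90) | bus: BusRd
[19] P0: load  L3 | P0:M(39), P1:I | bus: none
[20] P0: load  L4 | P0:S(60), P1:S(60) | bus: none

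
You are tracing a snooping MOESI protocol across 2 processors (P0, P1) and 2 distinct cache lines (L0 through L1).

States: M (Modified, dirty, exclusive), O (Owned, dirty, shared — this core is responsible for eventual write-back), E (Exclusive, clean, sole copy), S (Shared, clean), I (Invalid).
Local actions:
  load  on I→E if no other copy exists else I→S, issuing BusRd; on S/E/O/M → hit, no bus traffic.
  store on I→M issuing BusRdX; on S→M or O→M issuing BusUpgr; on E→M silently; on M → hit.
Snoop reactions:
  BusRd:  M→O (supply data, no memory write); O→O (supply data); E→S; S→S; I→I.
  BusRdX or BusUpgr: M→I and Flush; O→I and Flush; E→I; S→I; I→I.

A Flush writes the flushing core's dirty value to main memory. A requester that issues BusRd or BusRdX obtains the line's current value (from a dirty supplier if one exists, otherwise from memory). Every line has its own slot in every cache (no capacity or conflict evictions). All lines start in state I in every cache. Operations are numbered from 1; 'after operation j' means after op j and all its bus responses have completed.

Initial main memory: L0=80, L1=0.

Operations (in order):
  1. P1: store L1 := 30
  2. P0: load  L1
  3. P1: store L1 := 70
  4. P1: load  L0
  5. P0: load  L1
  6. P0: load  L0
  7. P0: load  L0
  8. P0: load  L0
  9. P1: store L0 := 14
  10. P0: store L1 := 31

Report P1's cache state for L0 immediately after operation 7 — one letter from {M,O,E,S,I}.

state = S

  op1 P1: store L1 := 30 → I/M on L1; bus BusRdX; mem=0
  op2 P0: load  L1 → S/O on L1; bus BusRd; mem=0
  op3 P1: store L1 := 70 → I/M on L1; bus BusUpgr; mem=0
  op4 P1: load  L0 → I/E on L0; bus BusRd; mem=80
  op5 P0: load  L1 → S/O on L1; bus BusRd; mem=0
  op6 P0: load  L0 → S/S on L0; bus BusRd; mem=80
  op7 P0: load  L0 → S/S on L0; bus (none); mem=80
  op8 P0: load  L0 → S/S on L0; bus (none); mem=80
  op9 P1: store L0 := 14 → I/M on L0; bus BusUpgr; mem=80
  op10 P0: store L1 := 31 → M/I on L1; bus BusUpgr Flush; mem=70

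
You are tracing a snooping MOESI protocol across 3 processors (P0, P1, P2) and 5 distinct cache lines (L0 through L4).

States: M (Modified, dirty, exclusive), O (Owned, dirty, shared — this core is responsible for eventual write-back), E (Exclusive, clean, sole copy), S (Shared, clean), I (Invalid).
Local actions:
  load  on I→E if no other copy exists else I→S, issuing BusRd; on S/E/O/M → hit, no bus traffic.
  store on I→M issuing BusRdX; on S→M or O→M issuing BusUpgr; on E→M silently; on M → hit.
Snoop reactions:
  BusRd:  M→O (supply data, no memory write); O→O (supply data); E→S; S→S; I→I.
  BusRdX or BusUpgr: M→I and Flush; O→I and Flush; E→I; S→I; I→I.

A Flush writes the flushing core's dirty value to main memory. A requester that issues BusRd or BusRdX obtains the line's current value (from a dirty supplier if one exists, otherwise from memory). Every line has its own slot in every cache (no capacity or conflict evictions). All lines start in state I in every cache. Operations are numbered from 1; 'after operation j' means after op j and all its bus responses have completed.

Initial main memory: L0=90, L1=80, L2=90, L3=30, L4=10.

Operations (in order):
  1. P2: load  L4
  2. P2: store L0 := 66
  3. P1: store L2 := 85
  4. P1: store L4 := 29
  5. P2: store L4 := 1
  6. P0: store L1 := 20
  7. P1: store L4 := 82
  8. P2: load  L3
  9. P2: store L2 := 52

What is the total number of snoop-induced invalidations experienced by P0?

[1] P2: load  L4 | P0:I, P1:I, P2:E(10) | bus: BusRd
[2] P2: store L0 := 66 | P0:I, P1:I, P2:M(66) | bus: BusRdX
[3] P1: store L2 := 85 | P0:I, P1:M(85), P2:I | bus: BusRdX
[4] P1: store L4 := 29 | P0:I, P1:M(29), P2:I | bus: BusRdX
[5] P2: store L4 := 1 | P0:I, P1:I, P2:M(1) | bus: BusRdX,Flush
[6] P0: store L1 := 20 | P0:M(20), P1:I, P2:I | bus: BusRdX
[7] P1: store L4 := 82 | P0:I, P1:M(82), P2:I | bus: BusRdX,Flush
[8] P2: load  L3 | P0:I, P1:I, P2:E(30) | bus: BusRd
[9] P2: store L2 := 52 | P0:I, P1:I, P2:M(52) | bus: BusRdX,Flush

invalidations = 0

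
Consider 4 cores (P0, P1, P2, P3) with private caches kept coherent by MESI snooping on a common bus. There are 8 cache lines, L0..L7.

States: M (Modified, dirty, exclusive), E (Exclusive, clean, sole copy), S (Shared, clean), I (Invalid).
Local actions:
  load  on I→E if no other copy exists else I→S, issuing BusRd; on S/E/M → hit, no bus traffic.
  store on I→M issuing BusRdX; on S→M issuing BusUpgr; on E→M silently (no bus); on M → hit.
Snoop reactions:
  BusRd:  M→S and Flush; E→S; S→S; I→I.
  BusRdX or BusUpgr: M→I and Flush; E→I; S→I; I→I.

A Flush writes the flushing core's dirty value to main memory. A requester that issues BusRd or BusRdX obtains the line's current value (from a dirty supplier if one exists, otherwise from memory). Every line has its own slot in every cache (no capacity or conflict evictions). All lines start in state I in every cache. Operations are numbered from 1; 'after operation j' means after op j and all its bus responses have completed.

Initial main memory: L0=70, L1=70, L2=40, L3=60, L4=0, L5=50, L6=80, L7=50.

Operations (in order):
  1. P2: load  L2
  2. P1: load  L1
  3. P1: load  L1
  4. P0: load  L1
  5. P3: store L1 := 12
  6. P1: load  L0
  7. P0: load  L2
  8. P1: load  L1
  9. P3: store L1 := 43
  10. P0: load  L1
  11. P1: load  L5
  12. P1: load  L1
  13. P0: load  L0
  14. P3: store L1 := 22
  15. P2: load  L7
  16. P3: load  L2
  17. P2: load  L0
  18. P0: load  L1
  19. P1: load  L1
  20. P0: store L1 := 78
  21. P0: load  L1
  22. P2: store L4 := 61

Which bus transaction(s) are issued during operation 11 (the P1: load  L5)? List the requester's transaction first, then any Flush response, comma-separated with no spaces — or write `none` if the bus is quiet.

bus = BusRd

[1] P2: load  L2 | P0:I, P1:I, P2:E(40), P3:I | bus: BusRd
[2] P1: load  L1 | P0:I, P1:E(70), P2:I, P3:I | bus: BusRd
[3] P1: load  L1 | P0:I, P1:E(70), P2:I, P3:I | bus: none
[4] P0: load  L1 | P0:S(70), P1:S(70), P2:I, P3:I | bus: BusRd
[5] P3: store L1 := 12 | P0:I, P1:I, P2:I, P3:M(12) | bus: BusRdX
[6] P1: load  L0 | P0:I, P1:E(70), P2:I, P3:I | bus: BusRd
[7] P0: load  L2 | P0:S(40), P1:I, P2:S(40), P3:I | bus: BusRd
[8] P1: load  L1 | P0:I, P1:S(12), P2:I, P3:S(12) | bus: BusRd,Flush
[9] P3: store L1 := 43 | P0:I, P1:I, P2:I, P3:M(43) | bus: BusUpgr
[10] P0: load  L1 | P0:S(43), P1:I, P2:I, P3:S(43) | bus: BusRd,Flush
[11] P1: load  L5 | P0:I, P1:E(50), P2:I, P3:I | bus: BusRd
[12] P1: load  L1 | P0:S(43), P1:S(43), P2:I, P3:S(43) | bus: BusRd
[13] P0: load  L0 | P0:S(70), P1:S(70), P2:I, P3:I | bus: BusRd
[14] P3: store L1 := 22 | P0:I, P1:I, P2:I, P3:M(22) | bus: BusUpgr
[15] P2: load  L7 | P0:I, P1:I, P2:E(50), P3:I | bus: BusRd
[16] P3: load  L2 | P0:S(40), P1:I, P2:S(40), P3:S(40) | bus: BusRd
[17] P2: load  L0 | P0:S(70), P1:S(70), P2:S(70), P3:I | bus: BusRd
[18] P0: load  L1 | P0:S(22), P1:I, P2:I, P3:S(22) | bus: BusRd,Flush
[19] P1: load  L1 | P0:S(22), P1:S(22), P2:I, P3:S(22) | bus: BusRd
[20] P0: store L1 := 78 | P0:M(78), P1:I, P2:I, P3:I | bus: BusUpgr
[21] P0: load  L1 | P0:M(78), P1:I, P2:I, P3:I | bus: none
[22] P2: store L4 := 61 | P0:I, P1:I, P2:M(61), P3:I | bus: BusRdX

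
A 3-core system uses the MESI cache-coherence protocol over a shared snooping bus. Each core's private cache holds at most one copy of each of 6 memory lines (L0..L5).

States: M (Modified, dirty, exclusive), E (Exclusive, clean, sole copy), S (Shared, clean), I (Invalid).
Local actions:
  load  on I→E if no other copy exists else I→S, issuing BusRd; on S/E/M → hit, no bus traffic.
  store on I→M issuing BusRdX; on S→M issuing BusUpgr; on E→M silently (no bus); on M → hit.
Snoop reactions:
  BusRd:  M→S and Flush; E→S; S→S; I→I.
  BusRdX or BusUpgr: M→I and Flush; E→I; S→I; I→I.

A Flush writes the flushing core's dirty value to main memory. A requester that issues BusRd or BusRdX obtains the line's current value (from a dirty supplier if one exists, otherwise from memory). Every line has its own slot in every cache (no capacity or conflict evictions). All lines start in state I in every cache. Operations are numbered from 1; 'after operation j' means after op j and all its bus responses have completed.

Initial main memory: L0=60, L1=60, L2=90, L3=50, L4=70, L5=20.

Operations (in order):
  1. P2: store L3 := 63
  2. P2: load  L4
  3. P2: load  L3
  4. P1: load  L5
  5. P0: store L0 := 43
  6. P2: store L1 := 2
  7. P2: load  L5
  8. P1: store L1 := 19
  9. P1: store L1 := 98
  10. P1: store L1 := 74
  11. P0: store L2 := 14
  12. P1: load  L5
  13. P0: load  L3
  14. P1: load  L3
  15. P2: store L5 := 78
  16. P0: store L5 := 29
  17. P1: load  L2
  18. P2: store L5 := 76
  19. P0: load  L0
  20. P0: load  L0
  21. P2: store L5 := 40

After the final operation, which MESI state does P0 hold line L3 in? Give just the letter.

state = S

[1] P2: store L3 := 63 | P0:I, P1:I, P2:M(63) | bus: BusRdX
[2] P2: load  L4 | P0:I, P1:I, P2:E(70) | bus: BusRd
[3] P2: load  L3 | P0:I, P1:I, P2:M(63) | bus: none
[4] P1: load  L5 | P0:I, P1:E(20), P2:I | bus: BusRd
[5] P0: store L0 := 43 | P0:M(43), P1:I, P2:I | bus: BusRdX
[6] P2: store L1 := 2 | P0:I, P1:I, P2:M(2) | bus: BusRdX
[7] P2: load  L5 | P0:I, P1:S(20), P2:S(20) | bus: BusRd
[8] P1: store L1 := 19 | P0:I, P1:M(19), P2:I | bus: BusRdX,Flush
[9] P1: store L1 := 98 | P0:I, P1:M(98), P2:I | bus: none
[10] P1: store L1 := 74 | P0:I, P1:M(74), P2:I | bus: none
[11] P0: store L2 := 14 | P0:M(14), P1:I, P2:I | bus: BusRdX
[12] P1: load  L5 | P0:I, P1:S(20), P2:S(20) | bus: none
[13] P0: load  L3 | P0:S(63), P1:I, P2:S(63) | bus: BusRd,Flush
[14] P1: load  L3 | P0:S(63), P1:S(63), P2:S(63) | bus: BusRd
[15] P2: store L5 := 78 | P0:I, P1:I, P2:M(78) | bus: BusUpgr
[16] P0: store L5 := 29 | P0:M(29), P1:I, P2:I | bus: BusRdX,Flush
[17] P1: load  L2 | P0:S(14), P1:S(14), P2:I | bus: BusRd,Flush
[18] P2: store L5 := 76 | P0:I, P1:I, P2:M(76) | bus: BusRdX,Flush
[19] P0: load  L0 | P0:M(43), P1:I, P2:I | bus: none
[20] P0: load  L0 | P0:M(43), P1:I, P2:I | bus: none
[21] P2: store L5 := 40 | P0:I, P1:I, P2:M(40) | bus: none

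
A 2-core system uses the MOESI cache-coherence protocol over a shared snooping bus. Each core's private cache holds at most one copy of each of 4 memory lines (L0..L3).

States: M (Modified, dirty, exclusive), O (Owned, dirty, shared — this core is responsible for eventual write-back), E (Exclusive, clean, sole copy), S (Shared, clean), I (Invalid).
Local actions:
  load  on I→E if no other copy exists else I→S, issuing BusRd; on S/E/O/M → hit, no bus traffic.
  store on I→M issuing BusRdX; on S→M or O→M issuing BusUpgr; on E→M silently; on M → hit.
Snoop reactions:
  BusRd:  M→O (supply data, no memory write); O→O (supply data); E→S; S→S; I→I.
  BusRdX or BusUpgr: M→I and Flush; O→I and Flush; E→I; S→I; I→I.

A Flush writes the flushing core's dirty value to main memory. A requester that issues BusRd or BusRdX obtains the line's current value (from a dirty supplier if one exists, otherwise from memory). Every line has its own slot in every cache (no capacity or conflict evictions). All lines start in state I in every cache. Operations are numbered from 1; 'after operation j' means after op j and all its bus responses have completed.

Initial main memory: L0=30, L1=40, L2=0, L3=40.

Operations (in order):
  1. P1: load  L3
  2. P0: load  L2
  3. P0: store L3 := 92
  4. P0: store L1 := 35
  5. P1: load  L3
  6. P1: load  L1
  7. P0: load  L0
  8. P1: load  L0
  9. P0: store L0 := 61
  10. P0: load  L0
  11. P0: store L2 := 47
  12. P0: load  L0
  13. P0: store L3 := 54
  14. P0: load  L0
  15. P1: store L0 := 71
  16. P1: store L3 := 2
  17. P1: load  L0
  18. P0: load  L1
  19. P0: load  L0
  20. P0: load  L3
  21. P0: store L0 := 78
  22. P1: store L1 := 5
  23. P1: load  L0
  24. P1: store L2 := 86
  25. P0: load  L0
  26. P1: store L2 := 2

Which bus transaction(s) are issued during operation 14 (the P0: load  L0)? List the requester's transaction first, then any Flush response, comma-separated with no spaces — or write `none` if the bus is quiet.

bus = none

1. P1: load  L3  bus=[BusRd]  L3: P0=I P1=E  mem[L3]=40
2. P0: load  L2  bus=[BusRd]  L2: P0=E P1=I  mem[L2]=0
3. P0: store L3 := 92  bus=[BusRdX]  L3: P0=M P1=I  mem[L3]=40
4. P0: store L1 := 35  bus=[BusRdX]  L1: P0=M P1=I  mem[L1]=40
5. P1: load  L3  bus=[BusRd]  L3: P0=O P1=S  mem[L3]=40
6. P1: load  L1  bus=[BusRd]  L1: P0=O P1=S  mem[L1]=40
7. P0: load  L0  bus=[BusRd]  L0: P0=E P1=I  mem[L0]=30
8. P1: load  L0  bus=[BusRd]  L0: P0=S P1=S  mem[L0]=30
9. P0: store L0 := 61  bus=[BusUpgr]  L0: P0=M P1=I  mem[L0]=30
10. P0: load  L0  bus=[-]  L0: P0=M P1=I  mem[L0]=30
11. P0: store L2 := 47  bus=[-]  L2: P0=M P1=I  mem[L2]=0
12. P0: load  L0  bus=[-]  L0: P0=M P1=I  mem[L0]=30
13. P0: store L3 := 54  bus=[BusUpgr]  L3: P0=M P1=I  mem[L3]=40
14. P0: load  L0  bus=[-]  L0: P0=M P1=I  mem[L0]=30
15. P1: store L0 := 71  bus=[BusRdX,Flush]  L0: P0=I P1=M  mem[L0]=61
16. P1: store L3 := 2  bus=[BusRdX,Flush]  L3: P0=I P1=M  mem[L3]=54
17. P1: load  L0  bus=[-]  L0: P0=I P1=M  mem[L0]=61
18. P0: load  L1  bus=[-]  L1: P0=O P1=S  mem[L1]=40
19. P0: load  L0  bus=[BusRd]  L0: P0=S P1=O  mem[L0]=61
20. P0: load  L3  bus=[BusRd]  L3: P0=S P1=O  mem[L3]=54
21. P0: store L0 := 78  bus=[BusUpgr,Flush]  L0: P0=M P1=I  mem[L0]=71
22. P1: store L1 := 5  bus=[BusUpgr,Flush]  L1: P0=I P1=M  mem[L1]=35
23. P1: load  L0  bus=[BusRd]  L0: P0=O P1=S  mem[L0]=71
24. P1: store L2 := 86  bus=[BusRdX,Flush]  L2: P0=I P1=M  mem[L2]=47
25. P0: load  L0  bus=[-]  L0: P0=O P1=S  mem[L0]=71
26. P1: store L2 := 2  bus=[-]  L2: P0=I P1=M  mem[L2]=47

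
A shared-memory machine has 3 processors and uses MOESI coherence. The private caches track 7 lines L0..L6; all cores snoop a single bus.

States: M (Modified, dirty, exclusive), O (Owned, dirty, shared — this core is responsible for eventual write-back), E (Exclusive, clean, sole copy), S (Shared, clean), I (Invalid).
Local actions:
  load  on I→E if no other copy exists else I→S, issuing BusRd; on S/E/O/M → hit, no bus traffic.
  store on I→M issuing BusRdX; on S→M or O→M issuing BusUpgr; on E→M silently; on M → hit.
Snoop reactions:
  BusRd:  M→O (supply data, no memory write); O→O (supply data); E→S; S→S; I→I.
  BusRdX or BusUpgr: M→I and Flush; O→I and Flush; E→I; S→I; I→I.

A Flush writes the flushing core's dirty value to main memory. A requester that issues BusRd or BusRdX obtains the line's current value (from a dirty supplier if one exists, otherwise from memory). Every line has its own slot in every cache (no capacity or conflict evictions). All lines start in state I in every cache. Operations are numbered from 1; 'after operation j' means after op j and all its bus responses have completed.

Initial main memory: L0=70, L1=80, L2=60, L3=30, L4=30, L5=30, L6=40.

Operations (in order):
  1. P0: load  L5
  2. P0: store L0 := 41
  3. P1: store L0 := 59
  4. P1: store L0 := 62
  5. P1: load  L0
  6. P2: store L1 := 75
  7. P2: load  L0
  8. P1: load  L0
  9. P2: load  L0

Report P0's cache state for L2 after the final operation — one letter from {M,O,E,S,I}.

state = I

[1] P0: load  L5 | P0:E(30), P1:I, P2:I | bus: BusRd
[2] P0: store L0 := 41 | P0:M(41), P1:I, P2:I | bus: BusRdX
[3] P1: store L0 := 59 | P0:I, P1:M(59), P2:I | bus: BusRdX,Flush
[4] P1: store L0 := 62 | P0:I, P1:M(62), P2:I | bus: none
[5] P1: load  L0 | P0:I, P1:M(62), P2:I | bus: none
[6] P2: store L1 := 75 | P0:I, P1:I, P2:M(75) | bus: BusRdX
[7] P2: load  L0 | P0:I, P1:O(62), P2:S(62) | bus: BusRd
[8] P1: load  L0 | P0:I, P1:O(62), P2:S(62) | bus: none
[9] P2: load  L0 | P0:I, P1:O(62), P2:S(62) | bus: none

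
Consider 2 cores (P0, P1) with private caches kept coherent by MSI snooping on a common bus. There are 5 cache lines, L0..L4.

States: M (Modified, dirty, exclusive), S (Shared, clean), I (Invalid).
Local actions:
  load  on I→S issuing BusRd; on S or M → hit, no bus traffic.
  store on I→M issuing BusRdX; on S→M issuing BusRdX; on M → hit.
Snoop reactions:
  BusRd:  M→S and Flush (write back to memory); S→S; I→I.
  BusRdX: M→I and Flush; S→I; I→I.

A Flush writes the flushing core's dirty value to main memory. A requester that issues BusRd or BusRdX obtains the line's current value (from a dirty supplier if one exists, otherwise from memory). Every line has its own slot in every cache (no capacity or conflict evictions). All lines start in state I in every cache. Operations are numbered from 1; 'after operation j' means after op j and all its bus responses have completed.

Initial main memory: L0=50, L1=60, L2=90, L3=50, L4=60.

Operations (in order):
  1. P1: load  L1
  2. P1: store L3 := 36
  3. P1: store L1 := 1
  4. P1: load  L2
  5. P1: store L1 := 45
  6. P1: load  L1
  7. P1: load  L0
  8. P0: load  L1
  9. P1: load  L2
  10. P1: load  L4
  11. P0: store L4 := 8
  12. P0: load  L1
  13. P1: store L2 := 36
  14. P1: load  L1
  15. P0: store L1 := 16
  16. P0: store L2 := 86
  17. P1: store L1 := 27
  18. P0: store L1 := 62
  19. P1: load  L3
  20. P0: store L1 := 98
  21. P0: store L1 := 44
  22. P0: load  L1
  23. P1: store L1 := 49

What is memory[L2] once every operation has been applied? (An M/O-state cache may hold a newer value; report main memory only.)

memory[L2] = 36

[1] P1: load  L1 | P0:I, P1:S(60) | bus: BusRd
[2] P1: store L3 := 36 | P0:I, P1:M(36) | bus: BusRdX
[3] P1: store L1 := 1 | P0:I, P1:M(1) | bus: BusRdX
[4] P1: load  L2 | P0:I, P1:S(90) | bus: BusRd
[5] P1: store L1 := 45 | P0:I, P1:M(45) | bus: none
[6] P1: load  L1 | P0:I, P1:M(45) | bus: none
[7] P1: load  L0 | P0:I, P1:S(50) | bus: BusRd
[8] P0: load  L1 | P0:S(45), P1:S(45) | bus: BusRd,Flush
[9] P1: load  L2 | P0:I, P1:S(90) | bus: none
[10] P1: load  L4 | P0:I, P1:S(60) | bus: BusRd
[11] P0: store L4 := 8 | P0:M(8), P1:I | bus: BusRdX
[12] P0: load  L1 | P0:S(45), P1:S(45) | bus: none
[13] P1: store L2 := 36 | P0:I, P1:M(36) | bus: BusRdX
[14] P1: load  L1 | P0:S(45), P1:S(45) | bus: none
[15] P0: store L1 := 16 | P0:M(16), P1:I | bus: BusRdX
[16] P0: store L2 := 86 | P0:M(86), P1:I | bus: BusRdX,Flush
[17] P1: store L1 := 27 | P0:I, P1:M(27) | bus: BusRdX,Flush
[18] P0: store L1 := 62 | P0:M(62), P1:I | bus: BusRdX,Flush
[19] P1: load  L3 | P0:I, P1:M(36) | bus: none
[20] P0: store L1 := 98 | P0:M(98), P1:I | bus: none
[21] P0: store L1 := 44 | P0:M(44), P1:I | bus: none
[22] P0: load  L1 | P0:M(44), P1:I | bus: none
[23] P1: store L1 := 49 | P0:I, P1:M(49) | bus: BusRdX,Flush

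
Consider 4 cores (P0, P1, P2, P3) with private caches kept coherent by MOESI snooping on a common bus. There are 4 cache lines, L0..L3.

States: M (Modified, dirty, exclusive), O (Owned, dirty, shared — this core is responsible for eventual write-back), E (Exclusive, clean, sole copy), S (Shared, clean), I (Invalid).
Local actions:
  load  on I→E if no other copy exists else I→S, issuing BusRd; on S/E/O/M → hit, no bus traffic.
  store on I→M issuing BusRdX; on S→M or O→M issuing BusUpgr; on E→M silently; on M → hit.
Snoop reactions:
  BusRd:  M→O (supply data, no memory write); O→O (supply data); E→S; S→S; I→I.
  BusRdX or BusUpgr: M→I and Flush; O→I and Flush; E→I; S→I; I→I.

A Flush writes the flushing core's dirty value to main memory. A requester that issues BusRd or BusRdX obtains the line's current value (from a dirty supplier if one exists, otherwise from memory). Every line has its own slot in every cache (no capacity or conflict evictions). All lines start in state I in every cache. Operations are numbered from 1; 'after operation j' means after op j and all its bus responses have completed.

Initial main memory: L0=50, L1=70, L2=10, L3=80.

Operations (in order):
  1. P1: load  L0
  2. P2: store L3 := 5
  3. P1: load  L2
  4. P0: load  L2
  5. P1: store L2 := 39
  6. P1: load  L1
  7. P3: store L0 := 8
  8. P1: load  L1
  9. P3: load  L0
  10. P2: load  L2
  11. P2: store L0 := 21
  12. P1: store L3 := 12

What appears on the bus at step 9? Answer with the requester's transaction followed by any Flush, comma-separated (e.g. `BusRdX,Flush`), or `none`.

bus = none

[1] P1: load  L0 | P0:I, P1:E(50), P2:I, P3:I | bus: BusRd
[2] P2: store L3 := 5 | P0:I, P1:I, P2:M(5), P3:I | bus: BusRdX
[3] P1: load  L2 | P0:I, P1:E(10), P2:I, P3:I | bus: BusRd
[4] P0: load  L2 | P0:S(10), P1:S(10), P2:I, P3:I | bus: BusRd
[5] P1: store L2 := 39 | P0:I, P1:M(39), P2:I, P3:I | bus: BusUpgr
[6] P1: load  L1 | P0:I, P1:E(70), P2:I, P3:I | bus: BusRd
[7] P3: store L0 := 8 | P0:I, P1:I, P2:I, P3:M(8) | bus: BusRdX
[8] P1: load  L1 | P0:I, P1:E(70), P2:I, P3:I | bus: none
[9] P3: load  L0 | P0:I, P1:I, P2:I, P3:M(8) | bus: none
[10] P2: load  L2 | P0:I, P1:O(39), P2:S(39), P3:I | bus: BusRd
[11] P2: store L0 := 21 | P0:I, P1:I, P2:M(21), P3:I | bus: BusRdX,Flush
[12] P1: store L3 := 12 | P0:I, P1:M(12), P2:I, P3:I | bus: BusRdX,Flush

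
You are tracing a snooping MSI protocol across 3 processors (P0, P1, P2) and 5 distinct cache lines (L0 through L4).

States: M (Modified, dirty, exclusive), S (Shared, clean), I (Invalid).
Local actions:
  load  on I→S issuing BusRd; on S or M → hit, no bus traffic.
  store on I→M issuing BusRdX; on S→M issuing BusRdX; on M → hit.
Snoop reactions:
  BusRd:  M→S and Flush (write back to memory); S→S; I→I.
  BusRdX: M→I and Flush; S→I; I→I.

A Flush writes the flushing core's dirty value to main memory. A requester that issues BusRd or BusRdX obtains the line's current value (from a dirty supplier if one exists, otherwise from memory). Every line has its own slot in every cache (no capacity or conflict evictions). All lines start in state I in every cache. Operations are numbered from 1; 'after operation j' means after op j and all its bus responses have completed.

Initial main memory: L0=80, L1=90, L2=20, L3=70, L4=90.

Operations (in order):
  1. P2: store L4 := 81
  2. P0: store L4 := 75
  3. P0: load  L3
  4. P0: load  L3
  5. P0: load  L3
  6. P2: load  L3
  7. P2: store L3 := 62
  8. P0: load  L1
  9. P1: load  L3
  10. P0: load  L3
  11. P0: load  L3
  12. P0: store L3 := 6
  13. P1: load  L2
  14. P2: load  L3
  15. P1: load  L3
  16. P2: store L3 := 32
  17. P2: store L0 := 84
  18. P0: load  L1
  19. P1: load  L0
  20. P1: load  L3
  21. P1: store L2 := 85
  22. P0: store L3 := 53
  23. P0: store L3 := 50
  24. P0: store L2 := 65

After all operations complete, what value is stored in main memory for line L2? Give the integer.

memory[L2] = 85

[1] P2: store L4 := 81 | P0:I, P1:I, P2:M(81) | bus: BusRdX
[2] P0: store L4 := 75 | P0:M(75), P1:I, P2:I | bus: BusRdX,Flush
[3] P0: load  L3 | P0:S(70), P1:I, P2:I | bus: BusRd
[4] P0: load  L3 | P0:S(70), P1:I, P2:I | bus: none
[5] P0: load  L3 | P0:S(70), P1:I, P2:I | bus: none
[6] P2: load  L3 | P0:S(70), P1:I, P2:S(70) | bus: BusRd
[7] P2: store L3 := 62 | P0:I, P1:I, P2:M(62) | bus: BusRdX
[8] P0: load  L1 | P0:S(90), P1:I, P2:I | bus: BusRd
[9] P1: load  L3 | P0:I, P1:S(62), P2:S(62) | bus: BusRd,Flush
[10] P0: load  L3 | P0:S(62), P1:S(62), P2:S(62) | bus: BusRd
[11] P0: load  L3 | P0:S(62), P1:S(62), P2:S(62) | bus: none
[12] P0: store L3 := 6 | P0:M(6), P1:I, P2:I | bus: BusRdX
[13] P1: load  L2 | P0:I, P1:S(20), P2:I | bus: BusRd
[14] P2: load  L3 | P0:S(6), P1:I, P2:S(6) | bus: BusRd,Flush
[15] P1: load  L3 | P0:S(6), P1:S(6), P2:S(6) | bus: BusRd
[16] P2: store L3 := 32 | P0:I, P1:I, P2:M(32) | bus: BusRdX
[17] P2: store L0 := 84 | P0:I, P1:I, P2:M(84) | bus: BusRdX
[18] P0: load  L1 | P0:S(90), P1:I, P2:I | bus: none
[19] P1: load  L0 | P0:I, P1:S(84), P2:S(84) | bus: BusRd,Flush
[20] P1: load  L3 | P0:I, P1:S(32), P2:S(32) | bus: BusRd,Flush
[21] P1: store L2 := 85 | P0:I, P1:M(85), P2:I | bus: BusRdX
[22] P0: store L3 := 53 | P0:M(53), P1:I, P2:I | bus: BusRdX
[23] P0: store L3 := 50 | P0:M(50), P1:I, P2:I | bus: none
[24] P0: store L2 := 65 | P0:M(65), P1:I, P2:I | bus: BusRdX,Flush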